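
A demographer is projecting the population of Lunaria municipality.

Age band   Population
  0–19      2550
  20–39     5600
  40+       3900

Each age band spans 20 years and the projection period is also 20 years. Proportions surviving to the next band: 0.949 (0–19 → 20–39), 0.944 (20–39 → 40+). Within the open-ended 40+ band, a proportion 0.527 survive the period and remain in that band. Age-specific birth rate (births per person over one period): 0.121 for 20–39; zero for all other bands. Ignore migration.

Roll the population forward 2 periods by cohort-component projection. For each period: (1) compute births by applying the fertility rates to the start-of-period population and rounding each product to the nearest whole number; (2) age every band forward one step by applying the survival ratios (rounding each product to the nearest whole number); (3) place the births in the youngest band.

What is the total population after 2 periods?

7089

Numbering the groups 1..3 from youngest to oldest:
[period 1]
Births: 5600 × 0.121 = 678
Group 2: 2550 × 0.949 = 2420
Group 3: 5600 × 0.944 + 3900 × 0.527 = 5286 + 2055 = 7341
→ [678, 2420, 7341]
[period 2]
Births: 2420 × 0.121 = 293
Group 2: 678 × 0.949 = 643
Group 3: 2420 × 0.944 + 7341 × 0.527 = 2284 + 3869 = 6153
→ [293, 643, 6153]
Total after period 2: 293 + 643 + 6153 = 7089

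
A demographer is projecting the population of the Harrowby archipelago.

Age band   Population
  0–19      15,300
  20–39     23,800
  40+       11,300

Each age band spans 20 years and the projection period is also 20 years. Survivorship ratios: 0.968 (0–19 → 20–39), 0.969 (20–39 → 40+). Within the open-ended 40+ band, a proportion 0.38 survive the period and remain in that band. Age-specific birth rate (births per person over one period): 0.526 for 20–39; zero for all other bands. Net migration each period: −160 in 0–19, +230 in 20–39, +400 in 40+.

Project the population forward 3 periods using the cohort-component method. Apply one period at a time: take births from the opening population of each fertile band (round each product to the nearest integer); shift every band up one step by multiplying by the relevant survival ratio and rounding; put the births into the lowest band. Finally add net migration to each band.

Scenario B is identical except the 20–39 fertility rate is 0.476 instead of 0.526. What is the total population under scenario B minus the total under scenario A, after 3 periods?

-3002

Call the bands 1 to 3, youngest first.
— Period 1 —
Births: 23800 × 0.526 = 12519
Band 2: 15300 × 0.968 = 14810
Band 3: 23800 × 0.969 + 11300 × 0.38 = 23062 + 4294 = 27356
Net migration: Band 1 − 160 → 12359; Band 2 + 230 → 15040; Band 3 + 400 → 27756
→ [12359, 15040, 27756]
— Period 2 —
Births: 15040 × 0.526 = 7911
Band 2: 12359 × 0.968 = 11964
Band 3: 15040 × 0.969 + 27756 × 0.38 = 14574 + 10547 = 25121
Net migration: Band 1 − 160 → 7751; Band 2 + 230 → 12194; Band 3 + 400 → 25521
→ [7751, 12194, 25521]
— Period 3 —
Births: 12194 × 0.526 = 6414
Band 2: 7751 × 0.968 = 7503
Band 3: 12194 × 0.969 + 25521 × 0.38 = 11816 + 9698 = 21514
Net migration: Band 1 − 160 → 6254; Band 2 + 230 → 7733; Band 3 + 400 → 21914
→ [6254, 7733, 21914]
Scenario A total after 3 periods: 35901
Scenario B projection —
— Period 1 —
Births: 23800 × 0.476 = 11329
Band 2: 15300 × 0.968 = 14810
Band 3: 23800 × 0.969 + 11300 × 0.38 = 23062 + 4294 = 27356
Net migration: Band 1 − 160 → 11169; Band 2 + 230 → 15040; Band 3 + 400 → 27756
→ [11169, 15040, 27756]
— Period 2 —
Births: 15040 × 0.476 = 7159
Band 2: 11169 × 0.968 = 10812
Band 3: 15040 × 0.969 + 27756 × 0.38 = 14574 + 10547 = 25121
Net migration: Band 1 − 160 → 6999; Band 2 + 230 → 11042; Band 3 + 400 → 25521
→ [6999, 11042, 25521]
— Period 3 —
Births: 11042 × 0.476 = 5256
Band 2: 6999 × 0.968 = 6775
Band 3: 11042 × 0.969 + 25521 × 0.38 = 10700 + 9698 = 20398
Net migration: Band 1 − 160 → 5096; Band 2 + 230 → 7005; Band 3 + 400 → 20798
→ [5096, 7005, 20798]
Scenario B total after 3 periods: 32899
Difference B − A = 32899 − 35901 = -3002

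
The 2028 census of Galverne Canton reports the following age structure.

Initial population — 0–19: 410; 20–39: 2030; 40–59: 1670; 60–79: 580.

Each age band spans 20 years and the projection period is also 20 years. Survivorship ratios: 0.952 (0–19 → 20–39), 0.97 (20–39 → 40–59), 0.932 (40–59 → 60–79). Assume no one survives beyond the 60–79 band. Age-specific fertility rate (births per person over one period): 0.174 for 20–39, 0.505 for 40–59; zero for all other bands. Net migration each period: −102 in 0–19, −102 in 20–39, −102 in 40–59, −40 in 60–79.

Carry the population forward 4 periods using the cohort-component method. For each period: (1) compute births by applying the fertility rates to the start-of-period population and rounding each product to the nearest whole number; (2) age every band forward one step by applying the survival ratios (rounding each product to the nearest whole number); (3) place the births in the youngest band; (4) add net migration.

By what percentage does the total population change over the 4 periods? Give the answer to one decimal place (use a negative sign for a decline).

-61.3

(Bands numbered youngest = 1 to oldest = 4.)
[period 1]
Births: 2030 × 0.174 = 353  |  1670 × 0.505 = 843 → 1196
Band 2: 410 × 0.952 = 390
Band 3: 2030 × 0.97 = 1969
Band 4: 1670 × 0.932 = 1556
Net migration: Band 1 − 102 → 1094; Band 2 − 102 → 288; Band 3 − 102 → 1867; Band 4 − 40 → 1516
End of period: [1094, 288, 1867, 1516]
[period 2]
Births: 288 × 0.174 = 50  |  1867 × 0.505 = 943 → 993
Band 2: 1094 × 0.952 = 1041
Band 3: 288 × 0.97 = 279
Band 4: 1867 × 0.932 = 1740
Net migration: Band 1 − 102 → 891; Band 2 − 102 → 939; Band 3 − 102 → 177; Band 4 − 40 → 1700
End of period: [891, 939, 177, 1700]
[period 3]
Births: 939 × 0.174 = 163  |  177 × 0.505 = 89 → 252
Band 2: 891 × 0.952 = 848
Band 3: 939 × 0.97 = 911
Band 4: 177 × 0.932 = 165
Net migration: Band 1 − 102 → 150; Band 2 − 102 → 746; Band 3 − 102 → 809; Band 4 − 40 → 125
End of period: [150, 746, 809, 125]
[period 4]
Births: 746 × 0.174 = 130  |  809 × 0.505 = 409 → 539
Band 2: 150 × 0.952 = 143
Band 3: 746 × 0.97 = 724
Band 4: 809 × 0.932 = 754
Net migration: Band 1 − 102 → 437; Band 2 − 102 → 41; Band 3 − 102 → 622; Band 4 − 40 → 714
End of period: [437, 41, 622, 714]
Total: 4690 → 1814; change = -2876; percentage change = -61.3%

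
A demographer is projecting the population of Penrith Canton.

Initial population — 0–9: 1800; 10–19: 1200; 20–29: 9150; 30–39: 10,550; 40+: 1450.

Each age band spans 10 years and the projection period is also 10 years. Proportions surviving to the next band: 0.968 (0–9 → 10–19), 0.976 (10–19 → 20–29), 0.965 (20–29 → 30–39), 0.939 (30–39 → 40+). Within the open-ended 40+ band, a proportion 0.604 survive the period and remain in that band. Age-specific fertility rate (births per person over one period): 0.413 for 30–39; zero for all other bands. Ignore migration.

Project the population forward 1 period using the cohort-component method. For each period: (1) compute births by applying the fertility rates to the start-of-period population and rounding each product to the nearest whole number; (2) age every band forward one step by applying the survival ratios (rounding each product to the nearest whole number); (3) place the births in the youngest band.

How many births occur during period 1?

Let group 1 be 0–9 through group 5 = 40+.
— Period 1 —
Births: 10550 * 0.413 = 4357
Group 2: 1800 * 0.968 = 1742
Group 3: 1200 * 0.976 = 1171
Group 4: 9150 * 0.965 = 8830
Group 5: 10550 * 0.939 + 1450 * 0.604 = 9906 + 876 = 10782
End of period: [4357, 1742, 1171, 8830, 10782]

4357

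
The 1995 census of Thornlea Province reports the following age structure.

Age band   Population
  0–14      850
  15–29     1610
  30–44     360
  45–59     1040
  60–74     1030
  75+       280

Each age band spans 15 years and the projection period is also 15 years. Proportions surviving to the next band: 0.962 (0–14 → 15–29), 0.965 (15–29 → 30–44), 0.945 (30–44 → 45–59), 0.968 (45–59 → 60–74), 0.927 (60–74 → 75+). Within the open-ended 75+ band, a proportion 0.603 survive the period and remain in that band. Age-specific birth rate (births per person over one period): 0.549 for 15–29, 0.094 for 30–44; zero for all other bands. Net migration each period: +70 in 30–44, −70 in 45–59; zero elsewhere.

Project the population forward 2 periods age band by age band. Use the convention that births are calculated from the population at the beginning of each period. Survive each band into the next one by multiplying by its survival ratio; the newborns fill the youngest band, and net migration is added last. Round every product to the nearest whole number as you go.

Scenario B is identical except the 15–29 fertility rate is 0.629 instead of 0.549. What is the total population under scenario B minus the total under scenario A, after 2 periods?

— Period 1 —
Births: 1610 × 0.549 = 884  |  360 × 0.094 = 34 → 918
15–29: 850 × 0.962 = 818
30–44: 1610 × 0.965 = 1554
45–59: 360 × 0.945 = 340
60–74: 1040 × 0.968 = 1007
75+: 1030 × 0.927 + 280 × 0.603 = 955 + 169 = 1124
Net migration: 30–44 + 70 → 1624; 45–59 − 70 → 270
Giving 918 / 818 / 1624 / 270 / 1007 / 1124.
— Period 2 —
Births: 818 × 0.549 = 449  |  1624 × 0.094 = 153 → 602
15–29: 918 × 0.962 = 883
30–44: 818 × 0.965 = 789
45–59: 1624 × 0.945 = 1535
60–74: 270 × 0.968 = 261
75+: 1007 × 0.927 + 1124 × 0.603 = 933 + 678 = 1611
Net migration: 30–44 + 70 → 859; 45–59 − 70 → 1465
Giving 602 / 883 / 859 / 1465 / 261 / 1611.
Scenario A total after 2 periods: 5681
Scenario B projection —
— Period 1 —
Births: 1610 × 0.629 = 1013  |  360 × 0.094 = 34 → 1047
15–29: 850 × 0.962 = 818
30–44: 1610 × 0.965 = 1554
45–59: 360 × 0.945 = 340
60–74: 1040 × 0.968 = 1007
75+: 1030 × 0.927 + 280 × 0.603 = 955 + 169 = 1124
Net migration: 30–44 + 70 → 1624; 45–59 − 70 → 270
Giving 1047 / 818 / 1624 / 270 / 1007 / 1124.
— Period 2 —
Births: 818 × 0.629 = 515  |  1624 × 0.094 = 153 → 668
15–29: 1047 × 0.962 = 1007
30–44: 818 × 0.965 = 789
45–59: 1624 × 0.945 = 1535
60–74: 270 × 0.968 = 261
75+: 1007 × 0.927 + 1124 × 0.603 = 933 + 678 = 1611
Net migration: 30–44 + 70 → 859; 45–59 − 70 → 1465
Giving 668 / 1007 / 859 / 1465 / 261 / 1611.
Scenario B total after 2 periods: 5871
Difference B − A = 5871 − 5681 = 190

190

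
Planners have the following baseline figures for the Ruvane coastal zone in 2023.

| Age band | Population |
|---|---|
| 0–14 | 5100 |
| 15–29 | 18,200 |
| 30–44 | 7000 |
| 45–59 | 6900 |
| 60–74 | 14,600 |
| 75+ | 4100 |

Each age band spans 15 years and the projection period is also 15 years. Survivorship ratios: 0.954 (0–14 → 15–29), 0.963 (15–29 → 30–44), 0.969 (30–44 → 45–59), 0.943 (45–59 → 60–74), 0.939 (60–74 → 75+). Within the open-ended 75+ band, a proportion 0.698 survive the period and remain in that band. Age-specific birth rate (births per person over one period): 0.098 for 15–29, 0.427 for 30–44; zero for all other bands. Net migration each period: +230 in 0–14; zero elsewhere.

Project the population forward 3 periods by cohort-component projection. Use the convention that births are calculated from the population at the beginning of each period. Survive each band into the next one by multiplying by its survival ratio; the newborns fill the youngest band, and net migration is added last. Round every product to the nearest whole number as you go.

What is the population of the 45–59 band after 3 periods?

Period 1:
Births: 18200 × 0.098 = 1784, 7000 × 0.427 = 2989 → total 4773
15–29: 5100 × 0.954 = 4865
30–44: 18200 × 0.963 = 17527
45–59: 7000 × 0.969 = 6783
60–74: 6900 × 0.943 = 6507
75+: 14600 × 0.939 + 4100 × 0.698 = 13709 + 2862 = 16571
Net migration: 0–14 + 230 → 5003
End of period: [5003, 4865, 17527, 6783, 6507, 16571]
Period 2:
Births: 4865 × 0.098 = 477, 17527 × 0.427 = 7484 → total 7961
15–29: 5003 × 0.954 = 4773
30–44: 4865 × 0.963 = 4685
45–59: 17527 × 0.969 = 16984
60–74: 6783 × 0.943 = 6396
75+: 6507 × 0.939 + 16571 × 0.698 = 6110 + 11567 = 17677
Net migration: 0–14 + 230 → 8191
End of period: [8191, 4773, 4685, 16984, 6396, 17677]
Period 3:
Births: 4773 × 0.098 = 468, 4685 × 0.427 = 2000 → total 2468
15–29: 8191 × 0.954 = 7814
30–44: 4773 × 0.963 = 4596
45–59: 4685 × 0.969 = 4540
60–74: 16984 × 0.943 = 16016
75+: 6396 × 0.939 + 17677 × 0.698 = 6006 + 12339 = 18345
Net migration: 0–14 + 230 → 2698
End of period: [2698, 7814, 4596, 4540, 16016, 18345]

4540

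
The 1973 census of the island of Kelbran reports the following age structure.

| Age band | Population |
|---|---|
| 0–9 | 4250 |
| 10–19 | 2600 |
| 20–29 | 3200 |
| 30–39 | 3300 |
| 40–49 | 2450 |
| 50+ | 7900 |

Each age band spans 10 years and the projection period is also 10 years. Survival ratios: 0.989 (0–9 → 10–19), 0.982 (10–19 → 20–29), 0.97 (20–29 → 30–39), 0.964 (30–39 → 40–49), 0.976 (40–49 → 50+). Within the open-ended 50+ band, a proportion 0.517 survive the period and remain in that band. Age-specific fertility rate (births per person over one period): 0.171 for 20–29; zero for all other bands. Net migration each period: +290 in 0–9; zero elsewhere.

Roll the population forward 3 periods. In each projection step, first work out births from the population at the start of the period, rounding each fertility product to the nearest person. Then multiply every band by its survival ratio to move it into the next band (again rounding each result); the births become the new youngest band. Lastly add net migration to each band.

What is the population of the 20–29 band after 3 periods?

Period 1:
Births: 3200 × 0.171 = 547
10–19: 4250 × 0.989 = 4203
20–29: 2600 × 0.982 = 2553
30–39: 3200 × 0.97 = 3104
40–49: 3300 × 0.964 = 3181
50+: 2450 × 0.976 + 7900 × 0.517 = 2391 + 4084 = 6475
Net migration: 0–9 + 290 → 837
Population now: 0–9=837, 10–19=4203, 20–29=2553, 30–39=3104, 40–49=3181, 50+=6475
Period 2:
Births: 2553 × 0.171 = 437
10–19: 837 × 0.989 = 828
20–29: 4203 × 0.982 = 4127
30–39: 2553 × 0.97 = 2476
40–49: 3104 × 0.964 = 2992
50+: 3181 × 0.976 + 6475 × 0.517 = 3105 + 3348 = 6453
Net migration: 0–9 + 290 → 727
Population now: 0–9=727, 10–19=828, 20–29=4127, 30–39=2476, 40–49=2992, 50+=6453
Period 3:
Births: 4127 × 0.171 = 706
10–19: 727 × 0.989 = 719
20–29: 828 × 0.982 = 813
30–39: 4127 × 0.97 = 4003
40–49: 2476 × 0.964 = 2387
50+: 2992 × 0.976 + 6453 × 0.517 = 2920 + 3336 = 6256
Net migration: 0–9 + 290 → 996
Population now: 0–9=996, 10–19=719, 20–29=813, 30–39=4003, 40–49=2387, 50+=6256

813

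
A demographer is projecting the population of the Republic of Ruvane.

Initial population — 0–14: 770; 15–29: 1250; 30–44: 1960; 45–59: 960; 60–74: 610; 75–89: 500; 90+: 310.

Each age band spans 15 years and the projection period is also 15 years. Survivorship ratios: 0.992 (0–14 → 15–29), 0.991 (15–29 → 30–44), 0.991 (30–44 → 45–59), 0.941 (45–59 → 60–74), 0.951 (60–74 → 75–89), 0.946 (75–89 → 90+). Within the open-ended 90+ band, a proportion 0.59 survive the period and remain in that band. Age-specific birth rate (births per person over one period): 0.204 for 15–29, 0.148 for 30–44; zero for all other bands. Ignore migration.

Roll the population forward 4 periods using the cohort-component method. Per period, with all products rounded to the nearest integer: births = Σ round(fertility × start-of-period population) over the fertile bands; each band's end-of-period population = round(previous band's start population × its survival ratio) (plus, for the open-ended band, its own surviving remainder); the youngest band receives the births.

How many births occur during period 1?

(Bands numbered youngest = 1 to oldest = 7.)
After projecting period 1:
Births: 1250 * 0.204 = 255  |  1960 * 0.148 = 290 → total 545
Band 2: 770 * 0.992 = 764
Band 3: 1250 * 0.991 = 1239
Band 4: 1960 * 0.991 = 1942
Band 5: 960 * 0.941 = 903
Band 6: 610 * 0.951 = 580
Band 7: 500 * 0.946 + 310 * 0.59 = 473 + 183 = 656
End of period: [545, 764, 1239, 1942, 903, 580, 656]

545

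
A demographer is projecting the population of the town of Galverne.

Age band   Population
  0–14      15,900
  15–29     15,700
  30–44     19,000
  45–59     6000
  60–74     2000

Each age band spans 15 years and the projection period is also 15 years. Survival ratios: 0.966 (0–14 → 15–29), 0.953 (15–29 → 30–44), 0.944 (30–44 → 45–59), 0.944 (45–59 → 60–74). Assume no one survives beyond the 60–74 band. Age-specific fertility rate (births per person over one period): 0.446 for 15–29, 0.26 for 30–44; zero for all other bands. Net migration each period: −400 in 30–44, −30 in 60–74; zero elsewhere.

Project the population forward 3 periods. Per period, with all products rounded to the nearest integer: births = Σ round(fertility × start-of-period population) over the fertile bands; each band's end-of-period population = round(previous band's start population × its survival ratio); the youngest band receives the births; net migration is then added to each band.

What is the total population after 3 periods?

56102

— Period 1 —
Births: 15700 * 0.446 = 7002 ; 19000 * 0.26 = 4940 — total 11942
15–29: 15900 * 0.966 = 15359
30–44: 15700 * 0.953 = 14962
45–59: 19000 * 0.944 = 17936
60–74: 6000 * 0.944 = 5664
Net migration: 30–44 − 400 → 14562; 60–74 − 30 → 5634
Giving 11942 / 15359 / 14562 / 17936 / 5634.
— Period 2 —
Births: 15359 * 0.446 = 6850 ; 14562 * 0.26 = 3786 — total 10636
15–29: 11942 * 0.966 = 11536
30–44: 15359 * 0.953 = 14637
45–59: 14562 * 0.944 = 13747
60–74: 17936 * 0.944 = 16932
Net migration: 30–44 − 400 → 14237; 60–74 − 30 → 16902
Giving 10636 / 11536 / 14237 / 13747 / 16902.
— Period 3 —
Births: 11536 * 0.446 = 5145 ; 14237 * 0.26 = 3702 — total 8847
15–29: 10636 * 0.966 = 10274
30–44: 11536 * 0.953 = 10994
45–59: 14237 * 0.944 = 13440
60–74: 13747 * 0.944 = 12977
Net migration: 30–44 − 400 → 10594; 60–74 − 30 → 12947
Giving 8847 / 10274 / 10594 / 13440 / 12947.
Total after period 3: 8847 + 10274 + 10594 + 13440 + 12947 = 56102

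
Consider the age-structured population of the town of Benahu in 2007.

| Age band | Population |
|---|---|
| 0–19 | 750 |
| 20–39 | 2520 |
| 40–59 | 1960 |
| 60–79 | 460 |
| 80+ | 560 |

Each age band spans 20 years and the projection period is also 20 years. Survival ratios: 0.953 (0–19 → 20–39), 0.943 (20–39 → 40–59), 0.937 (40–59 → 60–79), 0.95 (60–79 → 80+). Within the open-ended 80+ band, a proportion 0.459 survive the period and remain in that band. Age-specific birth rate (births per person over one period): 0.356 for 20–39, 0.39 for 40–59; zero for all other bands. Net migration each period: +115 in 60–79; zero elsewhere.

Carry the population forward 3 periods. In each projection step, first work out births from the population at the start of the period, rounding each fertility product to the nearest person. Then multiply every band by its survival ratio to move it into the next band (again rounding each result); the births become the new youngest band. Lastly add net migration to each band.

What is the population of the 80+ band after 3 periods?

— Period 1 —
Births: 2520 × 0.356 = 897  |  1960 × 0.39 = 764 → 1661
20–39: 750 × 0.953 = 715
40–59: 2520 × 0.943 = 2376
60–79: 1960 × 0.937 = 1837
80+: 460 × 0.95 + 560 × 0.459 = 437 + 257 = 694
Net migration: 60–79 + 115 → 1952
Population now: 0–19=1661, 20–39=715, 40–59=2376, 60–79=1952, 80+=694
— Period 2 —
Births: 715 × 0.356 = 255  |  2376 × 0.39 = 927 → 1182
20–39: 1661 × 0.953 = 1583
40–59: 715 × 0.943 = 674
60–79: 2376 × 0.937 = 2226
80+: 1952 × 0.95 + 694 × 0.459 = 1854 + 319 = 2173
Net migration: 60–79 + 115 → 2341
Population now: 0–19=1182, 20–39=1583, 40–59=674, 60–79=2341, 80+=2173
— Period 3 —
Births: 1583 × 0.356 = 564  |  674 × 0.39 = 263 → 827
20–39: 1182 × 0.953 = 1126
40–59: 1583 × 0.943 = 1493
60–79: 674 × 0.937 = 632
80+: 2341 × 0.95 + 2173 × 0.459 = 2224 + 997 = 3221
Net migration: 60–79 + 115 → 747
Population now: 0–19=827, 20–39=1126, 40–59=1493, 60–79=747, 80+=3221

3221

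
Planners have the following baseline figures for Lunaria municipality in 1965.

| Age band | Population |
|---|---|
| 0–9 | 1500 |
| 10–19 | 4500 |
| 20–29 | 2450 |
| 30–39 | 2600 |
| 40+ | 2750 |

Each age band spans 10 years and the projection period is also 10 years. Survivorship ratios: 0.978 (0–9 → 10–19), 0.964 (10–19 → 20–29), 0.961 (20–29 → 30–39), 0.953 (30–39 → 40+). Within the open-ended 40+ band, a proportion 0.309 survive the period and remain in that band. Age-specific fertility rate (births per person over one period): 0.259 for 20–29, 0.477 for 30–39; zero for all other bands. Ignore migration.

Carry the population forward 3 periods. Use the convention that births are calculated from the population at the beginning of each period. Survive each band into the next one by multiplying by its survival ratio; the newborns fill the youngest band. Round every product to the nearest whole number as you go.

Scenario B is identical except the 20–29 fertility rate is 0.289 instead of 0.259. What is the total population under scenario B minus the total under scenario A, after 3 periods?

238

Call the bands 1 to 5, youngest first.
[period 1]
Births: 2450 * 0.259 = 635  |  2600 * 0.477 = 1240 → total 1875
Band 2: 1500 * 0.978 = 1467
Band 3: 4500 * 0.964 = 4338
Band 4: 2450 * 0.961 = 2354
Band 5: 2600 * 0.953 + 2750 * 0.309 = 2478 + 850 = 3328
Giving 1875 / 1467 / 4338 / 2354 / 3328.
[period 2]
Births: 4338 * 0.259 = 1124  |  2354 * 0.477 = 1123 → total 2247
Band 2: 1875 * 0.978 = 1834
Band 3: 1467 * 0.964 = 1414
Band 4: 4338 * 0.961 = 4169
Band 5: 2354 * 0.953 + 3328 * 0.309 = 2243 + 1028 = 3271
Giving 2247 / 1834 / 1414 / 4169 / 3271.
[period 3]
Births: 1414 * 0.259 = 366  |  4169 * 0.477 = 1989 → total 2355
Band 2: 2247 * 0.978 = 2198
Band 3: 1834 * 0.964 = 1768
Band 4: 1414 * 0.961 = 1359
Band 5: 4169 * 0.953 + 3271 * 0.309 = 3973 + 1011 = 4984
Giving 2355 / 2198 / 1768 / 1359 / 4984.
Scenario A total after 3 periods: 12664
Scenario B projection —
[period 1]
Births: 2450 * 0.289 = 708  |  2600 * 0.477 = 1240 → total 1948
Band 2: 1500 * 0.978 = 1467
Band 3: 4500 * 0.964 = 4338
Band 4: 2450 * 0.961 = 2354
Band 5: 2600 * 0.953 + 2750 * 0.309 = 2478 + 850 = 3328
Giving 1948 / 1467 / 4338 / 2354 / 3328.
[period 2]
Births: 4338 * 0.289 = 1254  |  2354 * 0.477 = 1123 → total 2377
Band 2: 1948 * 0.978 = 1905
Band 3: 1467 * 0.964 = 1414
Band 4: 4338 * 0.961 = 4169
Band 5: 2354 * 0.953 + 3328 * 0.309 = 2243 + 1028 = 3271
Giving 2377 / 1905 / 1414 / 4169 / 3271.
[period 3]
Births: 1414 * 0.289 = 409  |  4169 * 0.477 = 1989 → total 2398
Band 2: 2377 * 0.978 = 2325
Band 3: 1905 * 0.964 = 1836
Band 4: 1414 * 0.961 = 1359
Band 5: 4169 * 0.953 + 3271 * 0.309 = 3973 + 1011 = 4984
Giving 2398 / 2325 / 1836 / 1359 / 4984.
Scenario B total after 3 periods: 12902
Difference B − A = 12902 − 12664 = 238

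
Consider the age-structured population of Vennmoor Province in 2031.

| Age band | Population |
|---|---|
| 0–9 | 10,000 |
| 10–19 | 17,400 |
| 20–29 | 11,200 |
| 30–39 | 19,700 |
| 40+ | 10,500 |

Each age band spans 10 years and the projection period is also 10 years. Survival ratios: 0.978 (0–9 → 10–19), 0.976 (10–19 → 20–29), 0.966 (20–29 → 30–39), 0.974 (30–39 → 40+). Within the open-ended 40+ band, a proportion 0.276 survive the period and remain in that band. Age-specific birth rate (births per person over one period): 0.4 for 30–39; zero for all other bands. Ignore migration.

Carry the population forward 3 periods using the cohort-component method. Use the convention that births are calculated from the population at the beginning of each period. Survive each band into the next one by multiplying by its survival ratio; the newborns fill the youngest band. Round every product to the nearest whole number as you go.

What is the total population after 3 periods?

(Groups numbered youngest = 1 to oldest = 5.)
Period 1.
Births: 19700 * 0.4 = 7880
Group 2: 10000 * 0.978 = 9780
Group 3: 17400 * 0.976 = 16982
Group 4: 11200 * 0.966 = 10819
Group 5: 19700 * 0.974 + 10500 * 0.276 = 19188 + 2898 = 22086
Population now: 0–9=7880, 10–19=9780, 20–29=16982, 30–39=10819, 40+=22086
Period 2.
Births: 10819 * 0.4 = 4328
Group 2: 7880 * 0.978 = 7707
Group 3: 9780 * 0.976 = 9545
Group 4: 16982 * 0.966 = 16405
Group 5: 10819 * 0.974 + 22086 * 0.276 = 10538 + 6096 = 16634
Population now: 0–9=4328, 10–19=7707, 20–29=9545, 30–39=16405, 40+=16634
Period 3.
Births: 16405 * 0.4 = 6562
Group 2: 4328 * 0.978 = 4233
Group 3: 7707 * 0.976 = 7522
Group 4: 9545 * 0.966 = 9220
Group 5: 16405 * 0.974 + 16634 * 0.276 = 15978 + 4591 = 20569
Population now: 0–9=6562, 10–19=4233, 20–29=7522, 30–39=9220, 40+=20569
Total after period 3: 6562 + 4233 + 7522 + 9220 + 20569 = 48106

48106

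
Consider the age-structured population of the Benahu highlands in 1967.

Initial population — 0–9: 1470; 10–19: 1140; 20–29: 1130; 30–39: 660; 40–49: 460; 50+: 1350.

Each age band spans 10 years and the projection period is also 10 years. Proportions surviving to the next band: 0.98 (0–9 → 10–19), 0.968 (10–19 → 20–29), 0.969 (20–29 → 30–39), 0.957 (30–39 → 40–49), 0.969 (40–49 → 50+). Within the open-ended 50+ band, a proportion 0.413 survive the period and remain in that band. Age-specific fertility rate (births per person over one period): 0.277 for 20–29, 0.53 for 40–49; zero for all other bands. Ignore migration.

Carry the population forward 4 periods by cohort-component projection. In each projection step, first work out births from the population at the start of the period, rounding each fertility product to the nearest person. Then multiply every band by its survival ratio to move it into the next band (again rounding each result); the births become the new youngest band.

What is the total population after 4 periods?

Period 1.
Births: 1130 * 0.277 = 313 ; 460 * 0.53 = 244 → total 557
10–19: 1470 * 0.98 = 1441
20–29: 1140 * 0.968 = 1104
30–39: 1130 * 0.969 = 1095
40–49: 660 * 0.957 = 632
50+: 460 * 0.969 + 1350 * 0.413 = 446 + 558 = 1004
End of period: [557, 1441, 1104, 1095, 632, 1004]
Period 2.
Births: 1104 * 0.277 = 306 ; 632 * 0.53 = 335 → total 641
10–19: 557 * 0.98 = 546
20–29: 1441 * 0.968 = 1395
30–39: 1104 * 0.969 = 1070
40–49: 1095 * 0.957 = 1048
50+: 632 * 0.969 + 1004 * 0.413 = 612 + 415 = 1027
End of period: [641, 546, 1395, 1070, 1048, 1027]
Period 3.
Births: 1395 * 0.277 = 386 ; 1048 * 0.53 = 555 → total 941
10–19: 641 * 0.98 = 628
20–29: 546 * 0.968 = 529
30–39: 1395 * 0.969 = 1352
40–49: 1070 * 0.957 = 1024
50+: 1048 * 0.969 + 1027 * 0.413 = 1016 + 424 = 1440
End of period: [941, 628, 529, 1352, 1024, 1440]
Period 4.
Births: 529 * 0.277 = 147 ; 1024 * 0.53 = 543 → total 690
10–19: 941 * 0.98 = 922
20–29: 628 * 0.968 = 608
30–39: 529 * 0.969 = 513
40–49: 1352 * 0.957 = 1294
50+: 1024 * 0.969 + 1440 * 0.413 = 992 + 595 = 1587
End of period: [690, 922, 608, 513, 1294, 1587]
Total after period 4: 690 + 922 + 608 + 513 + 1294 + 1587 = 5614

5614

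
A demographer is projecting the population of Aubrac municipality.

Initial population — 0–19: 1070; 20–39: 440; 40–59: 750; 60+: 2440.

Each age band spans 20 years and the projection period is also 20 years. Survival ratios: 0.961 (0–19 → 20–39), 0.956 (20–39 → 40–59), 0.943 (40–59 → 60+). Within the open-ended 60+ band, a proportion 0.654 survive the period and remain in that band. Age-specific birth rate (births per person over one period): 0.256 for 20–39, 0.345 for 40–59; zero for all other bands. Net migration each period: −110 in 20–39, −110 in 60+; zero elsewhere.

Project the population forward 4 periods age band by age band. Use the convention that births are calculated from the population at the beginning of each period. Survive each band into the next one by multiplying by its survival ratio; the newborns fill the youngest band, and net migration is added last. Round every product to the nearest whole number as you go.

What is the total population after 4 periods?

(Groups numbered youngest = 1 to oldest = 4.)
[period 1]
Births: 440 × 0.256 = 113, 750 × 0.345 = 259 ⇒ total 372
Group 2: 1070 × 0.961 = 1028
Group 3: 440 × 0.956 = 421
Group 4: 750 × 0.943 + 2440 × 0.654 = 707 + 1596 = 2303
Net migration: Group 2 − 110 → 918; Group 4 − 110 → 2193
End of period: [372, 918, 421, 2193]
[period 2]
Births: 918 × 0.256 = 235, 421 × 0.345 = 145 ⇒ total 380
Group 2: 372 × 0.961 = 357
Group 3: 918 × 0.956 = 878
Group 4: 421 × 0.943 + 2193 × 0.654 = 397 + 1434 = 1831
Net migration: Group 2 − 110 → 247; Group 4 − 110 → 1721
End of period: [380, 247, 878, 1721]
[period 3]
Births: 247 × 0.256 = 63, 878 × 0.345 = 303 ⇒ total 366
Group 2: 380 × 0.961 = 365
Group 3: 247 × 0.956 = 236
Group 4: 878 × 0.943 + 1721 × 0.654 = 828 + 1126 = 1954
Net migration: Group 2 − 110 → 255; Group 4 − 110 → 1844
End of period: [366, 255, 236, 1844]
[period 4]
Births: 255 × 0.256 = 65, 236 × 0.345 = 81 ⇒ total 146
Group 2: 366 × 0.961 = 352
Group 3: 255 × 0.956 = 244
Group 4: 236 × 0.943 + 1844 × 0.654 = 223 + 1206 = 1429
Net migration: Group 2 − 110 → 242; Group 4 − 110 → 1319
End of period: [146, 242, 244, 1319]
Total after period 4: 146 + 242 + 244 + 1319 = 1951

1951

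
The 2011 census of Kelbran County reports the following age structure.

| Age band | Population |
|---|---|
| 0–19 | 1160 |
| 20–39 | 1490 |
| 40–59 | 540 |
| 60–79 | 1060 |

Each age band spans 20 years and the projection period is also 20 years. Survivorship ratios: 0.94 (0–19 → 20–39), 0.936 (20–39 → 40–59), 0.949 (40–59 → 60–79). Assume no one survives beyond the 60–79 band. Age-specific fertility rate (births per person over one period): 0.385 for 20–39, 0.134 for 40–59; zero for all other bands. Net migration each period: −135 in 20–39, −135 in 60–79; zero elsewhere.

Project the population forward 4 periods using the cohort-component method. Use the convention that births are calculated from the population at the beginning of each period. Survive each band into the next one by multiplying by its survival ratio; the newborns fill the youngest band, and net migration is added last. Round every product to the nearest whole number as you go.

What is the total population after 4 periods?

1003

Call the bands 1 to 4, youngest first.
[period 1]
Births: 1490 * 0.385 = 574, 540 * 0.134 = 72 — total 646
Band 2: 1160 * 0.94 = 1090
Band 3: 1490 * 0.936 = 1395
Band 4: 540 * 0.949 = 512
Net migration: Band 2 − 135 → 955; Band 4 − 135 → 377
Population now: 0–19=646, 20–39=955, 40–59=1395, 60–79=377
[period 2]
Births: 955 * 0.385 = 368, 1395 * 0.134 = 187 — total 555
Band 2: 646 * 0.94 = 607
Band 3: 955 * 0.936 = 894
Band 4: 1395 * 0.949 = 1324
Net migration: Band 2 − 135 → 472; Band 4 − 135 → 1189
Population now: 0–19=555, 20–39=472, 40–59=894, 60–79=1189
[period 3]
Births: 472 * 0.385 = 182, 894 * 0.134 = 120 — total 302
Band 2: 555 * 0.94 = 522
Band 3: 472 * 0.936 = 442
Band 4: 894 * 0.949 = 848
Net migration: Band 2 − 135 → 387; Band 4 − 135 → 713
Population now: 0–19=302, 20–39=387, 40–59=442, 60–79=713
[period 4]
Births: 387 * 0.385 = 149, 442 * 0.134 = 59 — total 208
Band 2: 302 * 0.94 = 284
Band 3: 387 * 0.936 = 362
Band 4: 442 * 0.949 = 419
Net migration: Band 2 − 135 → 149; Band 4 − 135 → 284
Population now: 0–19=208, 20–39=149, 40–59=362, 60–79=284
Total after period 4: 208 + 149 + 362 + 284 = 1003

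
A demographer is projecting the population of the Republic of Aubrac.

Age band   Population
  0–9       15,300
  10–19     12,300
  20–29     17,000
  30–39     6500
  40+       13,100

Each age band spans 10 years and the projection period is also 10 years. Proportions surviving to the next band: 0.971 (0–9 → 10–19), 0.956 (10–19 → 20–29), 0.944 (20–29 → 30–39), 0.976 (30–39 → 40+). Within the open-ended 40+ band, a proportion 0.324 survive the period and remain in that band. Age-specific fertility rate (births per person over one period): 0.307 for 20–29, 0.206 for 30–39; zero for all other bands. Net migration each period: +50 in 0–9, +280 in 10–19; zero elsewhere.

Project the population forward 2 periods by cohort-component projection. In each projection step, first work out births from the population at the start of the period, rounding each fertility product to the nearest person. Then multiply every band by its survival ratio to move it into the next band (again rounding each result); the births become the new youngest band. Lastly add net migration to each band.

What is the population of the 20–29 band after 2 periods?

14470

Period 1.
Births: 17000 × 0.307 = 5219 ; 6500 × 0.206 = 1339 — total 6558
10–19: 15300 × 0.971 = 14856
20–29: 12300 × 0.956 = 11759
30–39: 17000 × 0.944 = 16048
40+: 6500 × 0.976 + 13100 × 0.324 = 6344 + 4244 = 10588
Net migration: 0–9 + 50 → 6608; 10–19 + 280 → 15136
Population now: 0–9=6608, 10–19=15136, 20–29=11759, 30–39=16048, 40+=10588
Period 2.
Births: 11759 × 0.307 = 3610 ; 16048 × 0.206 = 3306 — total 6916
10–19: 6608 × 0.971 = 6416
20–29: 15136 × 0.956 = 14470
30–39: 11759 × 0.944 = 11100
40+: 16048 × 0.976 + 10588 × 0.324 = 15663 + 3431 = 19094
Net migration: 0–9 + 50 → 6966; 10–19 + 280 → 6696
Population now: 0–9=6966, 10–19=6696, 20–29=14470, 30–39=11100, 40+=19094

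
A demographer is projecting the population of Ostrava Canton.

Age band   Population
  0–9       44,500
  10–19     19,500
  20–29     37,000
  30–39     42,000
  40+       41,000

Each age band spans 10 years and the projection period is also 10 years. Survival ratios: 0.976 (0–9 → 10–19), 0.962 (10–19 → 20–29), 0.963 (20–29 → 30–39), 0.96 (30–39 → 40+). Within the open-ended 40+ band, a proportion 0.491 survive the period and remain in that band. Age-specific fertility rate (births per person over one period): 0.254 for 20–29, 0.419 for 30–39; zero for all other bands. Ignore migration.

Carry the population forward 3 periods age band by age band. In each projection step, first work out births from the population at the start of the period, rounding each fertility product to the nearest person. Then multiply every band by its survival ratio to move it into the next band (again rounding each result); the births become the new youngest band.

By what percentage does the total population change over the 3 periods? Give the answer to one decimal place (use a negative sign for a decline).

Call the bands 1 to 5, youngest first.
After projecting period 1:
Births: 37000 * 0.254 = 9398  |  42000 * 0.419 = 17598 — total 26996
Band 2: 44500 * 0.976 = 43432
Band 3: 19500 * 0.962 = 18759
Band 4: 37000 * 0.963 = 35631
Band 5: 42000 * 0.96 + 41000 * 0.491 = 40320 + 20131 = 60451
Giving 26996 / 43432 / 18759 / 35631 / 60451.
After projecting period 2:
Births: 18759 * 0.254 = 4765  |  35631 * 0.419 = 14929 — total 19694
Band 2: 26996 * 0.976 = 26348
Band 3: 43432 * 0.962 = 41782
Band 4: 18759 * 0.963 = 18065
Band 5: 35631 * 0.96 + 60451 * 0.491 = 34206 + 29681 = 63887
Giving 19694 / 26348 / 41782 / 18065 / 63887.
After projecting period 3:
Births: 41782 * 0.254 = 10613  |  18065 * 0.419 = 7569 — total 18182
Band 2: 19694 * 0.976 = 19221
Band 3: 26348 * 0.962 = 25347
Band 4: 41782 * 0.963 = 40236
Band 5: 18065 * 0.96 + 63887 * 0.491 = 17342 + 31369 = 48711
Giving 18182 / 19221 / 25347 / 40236 / 48711.
Total: 184000 → 151697; change = -32303; percentage change = -17.6%

-17.6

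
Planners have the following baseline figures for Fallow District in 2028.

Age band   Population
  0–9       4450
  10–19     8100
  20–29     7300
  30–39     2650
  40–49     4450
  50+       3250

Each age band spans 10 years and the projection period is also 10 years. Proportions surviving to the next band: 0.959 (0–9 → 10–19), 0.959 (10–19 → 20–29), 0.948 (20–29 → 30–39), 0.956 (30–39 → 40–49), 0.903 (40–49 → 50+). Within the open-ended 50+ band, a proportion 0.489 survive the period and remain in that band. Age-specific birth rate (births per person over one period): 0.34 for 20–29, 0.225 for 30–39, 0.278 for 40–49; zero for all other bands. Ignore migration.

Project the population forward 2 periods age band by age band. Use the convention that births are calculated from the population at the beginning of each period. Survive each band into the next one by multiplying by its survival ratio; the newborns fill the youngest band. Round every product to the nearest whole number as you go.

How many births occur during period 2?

4902

(Groups numbered youngest = 1 to oldest = 6.)
[period 1]
Births: 7300 × 0.34 = 2482 ; 2650 × 0.225 = 596 ; 4450 × 0.278 = 1237 ⇒ total 4315
Group 2: 4450 × 0.959 = 4268
Group 3: 8100 × 0.959 = 7768
Group 4: 7300 × 0.948 = 6920
Group 5: 2650 × 0.956 = 2533
Group 6: 4450 × 0.903 + 3250 × 0.489 = 4018 + 1589 = 5607
→ [4315, 4268, 7768, 6920, 2533, 5607]
[period 2]
Births: 7768 × 0.34 = 2641 ; 6920 × 0.225 = 1557 ; 2533 × 0.278 = 704 ⇒ total 4902
Group 2: 4315 × 0.959 = 4138
Group 3: 4268 × 0.959 = 4093
Group 4: 7768 × 0.948 = 7364
Group 5: 6920 × 0.956 = 6616
Group 6: 2533 × 0.903 + 5607 × 0.489 = 2287 + 2742 = 5029
→ [4902, 4138, 4093, 7364, 6616, 5029]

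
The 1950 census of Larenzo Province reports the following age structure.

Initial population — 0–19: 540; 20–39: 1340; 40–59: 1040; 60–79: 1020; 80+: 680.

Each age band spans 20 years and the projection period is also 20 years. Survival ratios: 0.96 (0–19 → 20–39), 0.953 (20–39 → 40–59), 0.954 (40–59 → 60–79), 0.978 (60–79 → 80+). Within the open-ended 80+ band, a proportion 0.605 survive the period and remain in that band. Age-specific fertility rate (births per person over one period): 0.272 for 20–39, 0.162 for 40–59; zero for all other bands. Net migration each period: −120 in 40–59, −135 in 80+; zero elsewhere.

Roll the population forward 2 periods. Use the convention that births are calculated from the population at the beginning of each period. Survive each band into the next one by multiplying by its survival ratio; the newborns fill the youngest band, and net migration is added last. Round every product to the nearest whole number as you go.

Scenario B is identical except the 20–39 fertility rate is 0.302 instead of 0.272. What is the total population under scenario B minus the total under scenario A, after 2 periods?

After projecting period 1:
Births: 1340 × 0.272 = 364, 1040 × 0.162 = 168 → total 532
20–39: 540 × 0.96 = 518
40–59: 1340 × 0.953 = 1277
60–79: 1040 × 0.954 = 992
80+: 1020 × 0.978 + 680 × 0.605 = 998 + 411 = 1409
Net migration: 40–59 − 120 → 1157; 80+ − 135 → 1274
End of period: [532, 518, 1157, 992, 1274]
After projecting period 2:
Births: 518 × 0.272 = 141, 1157 × 0.162 = 187 → total 328
20–39: 532 × 0.96 = 511
40–59: 518 × 0.953 = 494
60–79: 1157 × 0.954 = 1104
80+: 992 × 0.978 + 1274 × 0.605 = 970 + 771 = 1741
Net migration: 40–59 − 120 → 374; 80+ − 135 → 1606
End of period: [328, 511, 374, 1104, 1606]
Scenario A total after 2 periods: 3923
Scenario B projection —
After projecting period 1:
Births: 1340 × 0.302 = 405, 1040 × 0.162 = 168 → total 573
20–39: 540 × 0.96 = 518
40–59: 1340 × 0.953 = 1277
60–79: 1040 × 0.954 = 992
80+: 1020 × 0.978 + 680 × 0.605 = 998 + 411 = 1409
Net migration: 40–59 − 120 → 1157; 80+ − 135 → 1274
End of period: [573, 518, 1157, 992, 1274]
After projecting period 2:
Births: 518 × 0.302 = 156, 1157 × 0.162 = 187 → total 343
20–39: 573 × 0.96 = 550
40–59: 518 × 0.953 = 494
60–79: 1157 × 0.954 = 1104
80+: 992 × 0.978 + 1274 × 0.605 = 970 + 771 = 1741
Net migration: 40–59 − 120 → 374; 80+ − 135 → 1606
End of period: [343, 550, 374, 1104, 1606]
Scenario B total after 2 periods: 3977
Difference B − A = 3977 − 3923 = 54

54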